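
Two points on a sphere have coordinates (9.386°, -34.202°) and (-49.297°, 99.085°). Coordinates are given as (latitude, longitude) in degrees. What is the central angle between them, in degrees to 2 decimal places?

With latitudes φ₁ = 9.386°, φ₂ = -49.297° and longitude difference Δλ = 133.287°:
Haversine: a = sin²(Δφ/2) + cos φ₁ cos φ₂ sin²(Δλ/2) = 0.2401 + (0.9866)(0.6521)(0.8428) = 0.78239.
Central angle c = 2·arcsin(√a) = 2.17097 rad.
So the angular separation is 124.39°.

124.39°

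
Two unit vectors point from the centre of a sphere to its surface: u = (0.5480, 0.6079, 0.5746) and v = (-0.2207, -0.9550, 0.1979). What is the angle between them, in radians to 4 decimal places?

2.1991 rad

u·v = -0.5878; |u| = 1.0000, |v| = 0.9999.
cos θ = (u·v)/(|u||v|) = -0.5878, so θ = 2.1991 rad.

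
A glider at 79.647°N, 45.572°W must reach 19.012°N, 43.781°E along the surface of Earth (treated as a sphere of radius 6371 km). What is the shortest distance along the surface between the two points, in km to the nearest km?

7916 km

In radians: φ₁ = 1.3901, φ₂ = 0.3318, Δλ = 89.353° = 1.5595 rad.
cos c = sin φ₁ sin φ₂ + cos φ₁ cos φ₂ cos Δλ = (0.9837)(0.3258) + (0.1797)(0.9455)(0.0113) = 0.32238,
so c = arccos(0.32238) = 1.24255 rad.
Distance = R·c = 6371 × 1.2426 ≈ 7916 km.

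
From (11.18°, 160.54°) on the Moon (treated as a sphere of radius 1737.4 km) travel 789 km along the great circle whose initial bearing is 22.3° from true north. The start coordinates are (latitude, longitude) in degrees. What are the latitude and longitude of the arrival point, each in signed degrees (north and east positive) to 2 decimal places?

34.92°, 172.25°

Angular distance δ = d/R = 789/1737.4 = 0.45413 rad; initial bearing θ = 0.3892 rad.
sin φ₂ = sin φ₁ cos δ + cos φ₁ sin δ cos θ = (0.1939)(0.8986) + (0.9810)(0.4387)(0.9252) = 0.5724, so φ₂ = 34.92°.
Δλ = atan2(sin θ sin δ cos φ₁, cos δ − sin φ₁ sin φ₂) = atan2(0.1633, 0.7877) = 11.713°.
λ₂ = 160.540° + 11.713° = 172.25°.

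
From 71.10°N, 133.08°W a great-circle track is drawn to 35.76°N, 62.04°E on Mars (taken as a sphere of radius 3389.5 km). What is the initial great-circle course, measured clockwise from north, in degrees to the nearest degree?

347°

With φ₁ = 1.2409, φ₂ = 0.6241, Δλ = -2.8777 rad, the forward-azimuth formula gives
θ = atan2( sin Δλ cos φ₂ , cos φ₁ sin φ₂ − sin φ₁ cos φ₂ cos Δλ ) = atan2(-0.2117, 0.9304) = -12.82°.
Adding 360° brings this into [0°, 360°): 347°.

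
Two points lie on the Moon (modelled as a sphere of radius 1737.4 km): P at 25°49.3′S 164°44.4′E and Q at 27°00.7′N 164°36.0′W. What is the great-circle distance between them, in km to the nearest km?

With latitudes φ₁ = -25.822°, φ₂ = 27.012° and longitude difference Δλ = 30.660°:
cos c = sin φ₁ sin φ₂ + cos φ₁ cos φ₂ cos Δλ = (-0.4356)(0.4542) + (0.9002)(0.8909)(0.8602) = 0.49203,
so c = arccos(0.49203) = 1.05638 rad.
Distance = R·c = 1737.4 × 1.0564 ≈ 1835 km.

1835 km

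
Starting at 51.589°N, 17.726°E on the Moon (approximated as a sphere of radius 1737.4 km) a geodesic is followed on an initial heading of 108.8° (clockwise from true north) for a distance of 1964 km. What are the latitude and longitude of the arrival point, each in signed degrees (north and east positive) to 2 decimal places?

Angular distance δ = d/R = 1964/1737.4 = 1.13042 rad; initial bearing θ = 1.8989 rad.
sin φ₂ = sin φ₁ cos δ + cos φ₁ sin δ cos θ = (0.7836)(0.4263) + (0.6213)(0.9046)(-0.3223) = 0.1529, so φ₂ = 8.79°.
Δλ = atan2(sin θ sin δ cos φ₁, cos δ − sin φ₁ sin φ₂) = atan2(0.5320, 0.3065) = 60.057°.
λ₂ = 17.726° + 60.057° = 77.78°.

8.79°, 77.78°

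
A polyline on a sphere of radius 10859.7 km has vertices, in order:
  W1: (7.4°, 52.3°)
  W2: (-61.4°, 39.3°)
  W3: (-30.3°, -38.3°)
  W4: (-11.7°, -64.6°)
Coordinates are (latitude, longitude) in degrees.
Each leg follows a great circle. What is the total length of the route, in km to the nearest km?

Leg W1→W2: central angle 1.2138 rad, distance 13181.5 km.
Leg W2→W3: central angle 1.0102 rad, distance 10970.1 km.
Leg W3→W4: central angle 0.5350 rad, distance 5810.3 km.
Total: 13181.5 + 10970.1 + 5810.3 ≈ 29962 km.

29962 km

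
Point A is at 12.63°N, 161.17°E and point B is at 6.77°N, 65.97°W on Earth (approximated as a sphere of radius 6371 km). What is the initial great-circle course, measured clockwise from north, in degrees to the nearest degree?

70°

Δλ = 132.860° = 2.3188 rad.
y = sin Δλ · cos φ₂ = (0.7330)(0.9930) = 0.7279
x = cos φ₁ sin φ₂ − sin φ₁ cos φ₂ cos Δλ = (0.9758)(0.1179) − (0.2187)(0.9930)(-0.6802) = 0.2627
θ = atan2(y, x) = 70.15°, so the bearing is 70°.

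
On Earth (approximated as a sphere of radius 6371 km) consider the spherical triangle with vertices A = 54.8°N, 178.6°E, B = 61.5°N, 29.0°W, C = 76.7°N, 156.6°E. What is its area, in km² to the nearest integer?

Side lengths (central angles): a = 0.7288, b = 0.4073, c = 1.0765 rad; semiperimeter s = 1.1063.
By l'Huilier's theorem, tan(E/4) = √[tan(s/2) tan((s−a)/2) tan((s−b)/2) tan((s−c)/2)], giving spherical excess E = 0.1012 rad.
Area = E·R² = 0.1012 × (6371)² ≈ 4106853 km².

4106853 km²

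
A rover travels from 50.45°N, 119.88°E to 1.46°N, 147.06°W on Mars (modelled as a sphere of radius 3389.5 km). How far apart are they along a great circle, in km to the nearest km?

Let φ₁ = 0.8805 rad, φ₂ = 0.0255 rad, and Δλ = 1.6242 rad.
cos c = sin φ₁ sin φ₂ + cos φ₁ cos φ₂ cos Δλ = (0.7711)(0.0255) + (0.6368)(0.9997)(-0.0534) = -0.01433,
so c = arccos(-0.01433) = 1.58513 rad.
Distance = R·c = 3389.5 × 1.5851 ≈ 5373 km.

5373 km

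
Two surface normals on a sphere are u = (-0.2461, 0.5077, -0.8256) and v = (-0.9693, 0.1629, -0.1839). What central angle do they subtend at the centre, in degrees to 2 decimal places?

u·v = 0.4731; |u| = 1.0000, |v| = 0.9999.
cos θ = (u·v)/(|u||v|) = 0.4731, so θ = 61.76°.

61.76°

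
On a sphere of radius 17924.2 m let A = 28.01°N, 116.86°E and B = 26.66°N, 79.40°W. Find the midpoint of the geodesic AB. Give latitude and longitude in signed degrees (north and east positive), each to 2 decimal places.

Central angle δ = 2.1492 rad. Interpolating on the sphere with fraction f = 0.5:
P = [sin((1−f)δ)·A + sin(fδ)·B] / sin δ = 1.0503·A + 1.0503·B in Cartesian coordinates,
giving P = (-0.2463, -0.0954, 0.9645), i.e. latitude 74.69°, longitude -158.83°.

74.69°, -158.83°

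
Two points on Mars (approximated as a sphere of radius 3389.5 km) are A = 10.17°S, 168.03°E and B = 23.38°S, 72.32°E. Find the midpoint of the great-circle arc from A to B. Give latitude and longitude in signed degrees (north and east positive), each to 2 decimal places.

-24.18°, 122.38°

The central angle between A and B is δ = 1.5906 rad.
With f = 0.5, the slerp weights are sin((1−f)δ)/sin δ = 0.7142 and sin(fδ)/sin δ = 0.7142.
Weighted sum of the unit vectors: (0.7142)·(-0.9629,0.2041,-0.1766) + (0.7142)·(0.2788,0.8745,-0.3968) = (-0.4886, 0.7704, -0.4095).
Converting back: φ = atan2(z, √(x²+y²)) = -24.18°, λ = atan2(y, x) = 122.38°.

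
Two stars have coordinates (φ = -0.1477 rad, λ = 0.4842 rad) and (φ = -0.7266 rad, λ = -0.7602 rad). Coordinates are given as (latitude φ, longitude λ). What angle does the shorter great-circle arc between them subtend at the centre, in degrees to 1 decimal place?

70.4°

In radians: φ₁ = -0.1477, φ₂ = -0.7266, Δλ = -71.299° = -1.2444 rad.
cos c = sin φ₁ sin φ₂ + cos φ₁ cos φ₂ cos Δλ = (-0.1472)(-0.6643) + (0.9891)(0.7474)(0.3206) = 0.33481,
so c = arccos(0.33481) = 1.22939 rad.
So the angular separation is 70.4°.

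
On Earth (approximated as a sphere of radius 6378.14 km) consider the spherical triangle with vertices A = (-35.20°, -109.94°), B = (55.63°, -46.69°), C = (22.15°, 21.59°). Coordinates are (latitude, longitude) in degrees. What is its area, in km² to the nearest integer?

69385878 km²

Side lengths (central angles): a = 1.0418, b = 2.3733, c = 1.8423 rad; semiperimeter s = 2.6287.
By l'Huilier's theorem, tan(E/4) = √[tan(s/2) tan((s−a)/2) tan((s−b)/2) tan((s−c)/2)], giving spherical excess E = 1.7056 rad.
Area = E·R² = 1.7056 × (6378.14)² ≈ 69385878 km².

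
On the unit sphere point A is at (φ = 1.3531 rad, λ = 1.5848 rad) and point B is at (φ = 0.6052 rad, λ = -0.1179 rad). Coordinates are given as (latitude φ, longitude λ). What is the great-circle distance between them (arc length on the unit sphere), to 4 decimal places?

1.0097

With latitudes φ₁ = 77.527°, φ₂ = 34.675° and longitude difference Δλ = -97.558°:
cos c = sin φ₁ sin φ₂ + cos φ₁ cos φ₂ cos Δλ = (0.9764)(0.5689) + (0.2160)(0.8224)(-0.1315) = 0.53214,
so c = arccos(0.53214) = 1.00967 rad.
On the unit sphere the arc length equals the central angle: 1.0097.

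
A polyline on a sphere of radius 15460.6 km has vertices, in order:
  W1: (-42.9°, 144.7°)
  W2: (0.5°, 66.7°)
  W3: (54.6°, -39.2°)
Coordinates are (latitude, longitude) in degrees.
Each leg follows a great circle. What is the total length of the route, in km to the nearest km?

Leg W1→W2: central angle 1.4239 rad, distance 22014.5 km.
Leg W2→W3: central angle 1.7230 rad, distance 26638.0 km.
Total: 22014.5 + 26638.0 ≈ 48653 km.

48653 km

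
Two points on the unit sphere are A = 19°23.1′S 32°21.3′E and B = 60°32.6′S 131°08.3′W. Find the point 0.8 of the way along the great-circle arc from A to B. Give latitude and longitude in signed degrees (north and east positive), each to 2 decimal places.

-78.40°, -103.96°

The central angle between A and B is δ = 1.7272 rad.
With f = 0.8, the slerp weights are sin((1−f)δ)/sin δ = 0.3428 and sin(fδ)/sin δ = 0.9943.
Weighted sum of the unit vectors: (0.3428)·(0.7969,0.5048,-0.3319) + (0.9943)·(-0.3235,-0.3704,-0.8707) = (-0.0485, -0.1952, -0.9796).
Converting back: φ = atan2(z, √(x²+y²)) = -78.40°, λ = atan2(y, x) = -103.96°.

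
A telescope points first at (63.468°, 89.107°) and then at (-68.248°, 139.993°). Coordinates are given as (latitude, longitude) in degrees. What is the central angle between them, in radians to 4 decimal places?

In radians: φ₁ = 1.1077, φ₂ = -1.1912, Δλ = 50.886° = 0.8881 rad.
Haversine: a = sin²(Δφ/2) + cos φ₁ cos φ₂ sin²(Δλ/2) = 0.8327 + (0.4467)(0.3706)(0.1846) = 0.86327.
Central angle c = 2·arcsin(√a) = 2.38408 rad.
So the angular separation is 2.3841 rad.

2.3841 rad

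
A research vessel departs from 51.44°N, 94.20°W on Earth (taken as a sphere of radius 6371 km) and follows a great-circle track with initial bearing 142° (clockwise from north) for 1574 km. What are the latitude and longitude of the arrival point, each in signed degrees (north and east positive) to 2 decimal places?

39.65°, -82.92°

Angular distance δ = d/R = 1574/6371 = 0.24706 rad; initial bearing θ = 2.4784 rad.
sin φ₂ = sin φ₁ cos δ + cos φ₁ sin δ cos θ = (0.7820)(0.9696) + (0.6233)(0.2446)(-0.7880) = 0.6381, so φ₂ = 39.65°.
Δλ = atan2(sin θ sin δ cos φ₁, cos δ − sin φ₁ sin φ₂) = atan2(0.0938, 0.4707) = 11.276°.
λ₂ = -94.200° + 11.276° = -82.92°.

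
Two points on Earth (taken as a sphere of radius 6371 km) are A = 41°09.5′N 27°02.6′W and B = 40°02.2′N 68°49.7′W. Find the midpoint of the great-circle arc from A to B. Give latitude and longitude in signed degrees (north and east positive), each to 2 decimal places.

Central angle δ = 0.5487 rad. Interpolating on the sphere with fraction f = 0.5:
P = [sin((1−f)δ)·A + sin(fδ)·B] / sin δ = 0.5194·A + 0.5194·B in Cartesian coordinates,
giving P = (0.4919, -0.5487, 0.6760), i.e. latitude 42.53°, longitude -48.12°.

42.53°, -48.12°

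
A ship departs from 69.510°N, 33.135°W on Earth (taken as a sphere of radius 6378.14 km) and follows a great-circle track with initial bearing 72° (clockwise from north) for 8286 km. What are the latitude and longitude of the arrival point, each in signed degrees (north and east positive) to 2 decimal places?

20.83°, 68.28°

Angular distance δ = d/R = 8286/6378.14 = 1.29912 rad; initial bearing θ = 1.2566 rad.
sin φ₂ = sin φ₁ cos δ + cos φ₁ sin δ cos θ = (0.9367)(0.2683) + (0.3500)(0.9633)(0.3090) = 0.3556, so φ₂ = 20.83°.
Δλ = atan2(sin θ sin δ cos φ₁, cos δ − sin φ₁ sin φ₂) = atan2(0.3207, -0.0647) = 101.411°.
λ₂ = -33.135° + 101.411° = 68.28°.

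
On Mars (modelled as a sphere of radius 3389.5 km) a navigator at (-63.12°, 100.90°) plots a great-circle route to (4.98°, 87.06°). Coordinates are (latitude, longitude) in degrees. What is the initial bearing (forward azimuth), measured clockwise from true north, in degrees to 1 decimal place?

Δλ = -13.840° = -0.2416 rad.
y = sin Δλ · cos φ₂ = (-0.2392)(0.9962) = -0.2383
x = cos φ₁ sin φ₂ − sin φ₁ cos φ₂ cos Δλ = (0.4521)(0.0868) − (-0.8920)(0.9962)(0.9710) = 0.9020
θ = atan2(y, x) = -14.80°; adding 360° gives 345.2°.

345.2°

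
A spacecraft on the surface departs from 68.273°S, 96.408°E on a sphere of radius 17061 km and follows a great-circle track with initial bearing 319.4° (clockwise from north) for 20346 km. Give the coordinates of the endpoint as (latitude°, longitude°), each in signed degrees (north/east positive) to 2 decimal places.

-4.70°, 59.05°

Angular distance δ = d/R = 20346/17061 = 1.19254 rad; initial bearing θ = 5.5746 rad.
sin φ₂ = sin φ₁ cos δ + cos φ₁ sin δ cos θ = (-0.9290)(0.3693) + (0.3702)(0.9293)(0.7593) = -0.0819, so φ₂ = -4.70°.
Δλ = atan2(sin θ sin δ cos φ₁, cos δ − sin φ₁ sin φ₂) = atan2(-0.2239, 0.2933) = -37.359°.
λ₂ = 96.408° − 37.359° = 59.05°.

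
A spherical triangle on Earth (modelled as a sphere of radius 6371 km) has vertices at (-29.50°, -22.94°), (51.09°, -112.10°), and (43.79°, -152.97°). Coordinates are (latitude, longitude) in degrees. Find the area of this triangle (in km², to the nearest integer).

14988398 km²

Side lengths (central angles): a = 0.4921, b = 2.4111, c = 1.9554 rad; semiperimeter s = 2.4293.
By l'Huilier's theorem, tan(E/4) = √[tan(s/2) tan((s−a)/2) tan((s−b)/2) tan((s−c)/2)], giving spherical excess E = 0.3693 rad.
Area = E·R² = 0.3693 × (6371)² ≈ 14988398 km².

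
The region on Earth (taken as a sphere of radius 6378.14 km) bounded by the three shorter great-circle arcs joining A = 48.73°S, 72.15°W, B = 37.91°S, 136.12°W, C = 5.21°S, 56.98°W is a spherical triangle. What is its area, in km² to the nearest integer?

13411892 km²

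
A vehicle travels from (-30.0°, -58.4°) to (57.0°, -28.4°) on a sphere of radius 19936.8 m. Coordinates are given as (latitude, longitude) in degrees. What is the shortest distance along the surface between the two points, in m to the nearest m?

31533 m

With latitudes φ₁ = -30.000°, φ₂ = 57.000° and longitude difference Δλ = 30.000°:
cos c = sin φ₁ sin φ₂ + cos φ₁ cos φ₂ cos Δλ = (-0.5000)(0.8387) + (0.8660)(0.5446)(0.8660) = -0.01086,
so c = arccos(-0.01086) = 1.58165 rad.
Distance = R·c = 19936.8 × 1.5817 ≈ 31533 m.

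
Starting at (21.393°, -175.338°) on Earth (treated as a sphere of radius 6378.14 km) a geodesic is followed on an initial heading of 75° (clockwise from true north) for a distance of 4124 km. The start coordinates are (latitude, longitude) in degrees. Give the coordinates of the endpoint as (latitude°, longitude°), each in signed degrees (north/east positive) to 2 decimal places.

25.87°, -135.04°

Angular distance δ = d/R = 4124/6378.14 = 0.64658 rad; initial bearing θ = 1.3090 rad.
sin φ₂ = sin φ₁ cos δ + cos φ₁ sin δ cos θ = (0.3648)(0.7981) + (0.9311)(0.6025)(0.2588) = 0.4363, so φ₂ = 25.87°.
Δλ = atan2(sin θ sin δ cos φ₁, cos δ − sin φ₁ sin φ₂) = atan2(0.5418, 0.6390) = 40.297°.
λ₂ = -175.338° + 40.297° = -135.04°.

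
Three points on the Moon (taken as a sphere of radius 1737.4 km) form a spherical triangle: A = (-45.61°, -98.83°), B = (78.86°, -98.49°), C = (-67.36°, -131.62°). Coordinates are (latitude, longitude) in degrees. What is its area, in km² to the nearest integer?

2083852 km²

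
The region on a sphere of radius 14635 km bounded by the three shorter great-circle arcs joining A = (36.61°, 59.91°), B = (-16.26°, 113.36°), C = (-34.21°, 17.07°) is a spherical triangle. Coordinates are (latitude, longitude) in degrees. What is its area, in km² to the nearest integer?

239059402 km²

Side lengths (central angles): a = 1.5003, b = 1.4187, c = 1.2745 rad; semiperimeter s = 2.0968.
By l'Huilier's theorem, tan(E/4) = √[tan(s/2) tan((s−a)/2) tan((s−b)/2) tan((s−c)/2)], giving spherical excess E = 1.1161 rad.
Area = E·R² = 1.1161 × (14635)² ≈ 239059402 km².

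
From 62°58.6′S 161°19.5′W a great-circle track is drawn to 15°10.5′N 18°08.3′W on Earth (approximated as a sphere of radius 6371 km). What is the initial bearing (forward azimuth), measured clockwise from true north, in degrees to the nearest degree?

135°

Δλ = 143.187° = 2.4991 rad.
y = sin Δλ · cos φ₂ = (0.5992)(0.9651) = 0.5783
x = cos φ₁ sin φ₂ − sin φ₁ cos φ₂ cos Δλ = (0.4544)(0.2618) − (-0.8908)(0.9651)(-0.8006) = -0.5694
θ = atan2(y, x) = 134.55°, so the bearing is 135°.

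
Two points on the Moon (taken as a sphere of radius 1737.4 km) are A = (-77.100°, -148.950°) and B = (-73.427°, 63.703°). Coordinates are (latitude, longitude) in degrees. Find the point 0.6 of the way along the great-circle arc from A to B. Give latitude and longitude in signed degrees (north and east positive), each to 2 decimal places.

-83.69°, 90.70°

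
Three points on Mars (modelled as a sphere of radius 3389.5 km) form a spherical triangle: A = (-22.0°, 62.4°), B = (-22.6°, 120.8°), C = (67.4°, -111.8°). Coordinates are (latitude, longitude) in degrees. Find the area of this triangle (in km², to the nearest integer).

23992776 km²

Side lengths (central angles): a = 2.1776, b = 2.3467, c = 0.9367 rad; semiperimeter s = 2.7305.
By l'Huilier's theorem, tan(E/4) = √[tan(s/2) tan((s−a)/2) tan((s−b)/2) tan((s−c)/2)], giving spherical excess E = 2.0884 rad.
Area = E·R² = 2.0884 × (3389.5)² ≈ 23992776 km².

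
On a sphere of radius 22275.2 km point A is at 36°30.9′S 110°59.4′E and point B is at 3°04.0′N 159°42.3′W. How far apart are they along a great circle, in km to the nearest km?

In radians: φ₁ = -0.6373, φ₂ = 0.0535, Δλ = 89.305° = 1.5587 rad.
Haversine: a = sin²(Δφ/2) + cos φ₁ cos φ₂ sin²(Δλ/2) = 0.1146 + (0.8037)(0.9986)(0.4939) = 0.51105.
Central angle c = 2·arcsin(√a) = 1.59290 rad.
Distance = R·c = 22275.2 × 1.5929 ≈ 35482 km.

35482 km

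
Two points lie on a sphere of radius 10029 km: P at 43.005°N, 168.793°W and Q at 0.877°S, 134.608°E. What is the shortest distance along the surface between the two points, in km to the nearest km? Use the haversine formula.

Let φ₁ = 0.7506 rad, φ₂ = -0.0153 rad, and Δλ = -0.9878 rad.
Haversine: a = sin²(Δφ/2) + cos φ₁ cos φ₂ sin²(Δλ/2) = 0.1396 + (0.7313)(0.9999)(0.2248) = 0.30396.
Central angle c = 2·arcsin(√a) = 1.16790 rad.
Distance = R·c = 10029 × 1.1679 ≈ 11713 km.

11713 km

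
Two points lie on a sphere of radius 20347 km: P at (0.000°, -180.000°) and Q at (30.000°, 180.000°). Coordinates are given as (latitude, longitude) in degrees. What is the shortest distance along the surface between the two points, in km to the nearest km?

10654 km

With latitudes φ₁ = 0.000°, φ₂ = 30.000° and longitude difference Δλ = 0.000°:
cos c = sin φ₁ sin φ₂ + cos φ₁ cos φ₂ cos Δλ = (0.0000)(0.5000) + (1.0000)(0.8660)(1.0000) = 0.86603,
so c = arccos(0.86603) = 0.52360 rad.
Distance = R·c = 20347 × 0.5236 ≈ 10654 km.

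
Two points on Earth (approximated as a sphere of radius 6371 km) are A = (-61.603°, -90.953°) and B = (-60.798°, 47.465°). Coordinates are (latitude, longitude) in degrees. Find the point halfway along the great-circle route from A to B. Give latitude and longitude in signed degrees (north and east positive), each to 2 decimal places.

Central angle δ = 0.9344 rad. Interpolating on the sphere with fraction f = 0.5:
P = [sin((1−f)δ)·A + sin(fδ)·B] / sin δ = 0.5600·A + 0.5600·B in Cartesian coordinates,
giving P = (0.1803, -0.0650, -0.9815), i.e. latitude -78.95°, longitude -19.82°.

-78.95°, -19.82°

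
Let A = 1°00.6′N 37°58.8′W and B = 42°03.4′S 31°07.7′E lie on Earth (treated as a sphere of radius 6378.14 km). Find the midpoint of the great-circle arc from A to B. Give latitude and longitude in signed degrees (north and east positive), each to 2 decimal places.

Central angle δ = 1.3151 rad. Interpolating on the sphere with fraction f = 0.5:
P = [sin((1−f)δ)·A + sin(fδ)·B] / sin δ = 0.6317·A + 0.6317·B in Cartesian coordinates,
giving P = (0.8994, -0.1462, -0.4120), i.e. latitude -24.33°, longitude -9.23°.

-24.33°, -9.23°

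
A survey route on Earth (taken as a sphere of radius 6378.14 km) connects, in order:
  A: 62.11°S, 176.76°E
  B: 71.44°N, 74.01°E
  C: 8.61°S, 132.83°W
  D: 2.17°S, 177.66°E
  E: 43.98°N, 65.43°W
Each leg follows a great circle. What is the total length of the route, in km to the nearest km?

47401 km

Leg A→B: central angle 2.6275 rad, distance 16758.6 km.
Leg B→C: central angle 2.0073 rad, distance 12802.5 km.
Leg C→D: central angle 0.8669 rad, distance 5529.1 km.
Leg D→E: central angle 1.9302 rad, distance 12311.2 km.
Total: 16758.6 + 12802.5 + 5529.1 + 12311.2 ≈ 47401 km.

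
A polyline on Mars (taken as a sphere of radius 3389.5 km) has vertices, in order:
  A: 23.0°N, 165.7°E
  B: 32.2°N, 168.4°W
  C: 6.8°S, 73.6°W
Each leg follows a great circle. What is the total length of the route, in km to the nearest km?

7236 km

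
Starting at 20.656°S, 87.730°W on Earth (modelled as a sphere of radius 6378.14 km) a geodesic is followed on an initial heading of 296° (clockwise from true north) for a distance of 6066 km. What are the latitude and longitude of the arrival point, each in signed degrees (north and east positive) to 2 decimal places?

Angular distance δ = d/R = 6066/6378.14 = 0.95106 rad; initial bearing θ = 5.1662 rad.
sin φ₂ = sin φ₁ cos δ + cos φ₁ sin δ cos θ = (-0.3528)(0.5808) + (0.9357)(0.8140)(0.4384) = 0.1290, so φ₂ = 7.41°.
Δλ = atan2(sin θ sin δ cos φ₁, cos δ − sin φ₁ sin φ₂) = atan2(-0.6846, 0.6263) = -47.546°.
λ₂ = -87.730° − 47.546° = -135.28°.

7.41°, -135.28°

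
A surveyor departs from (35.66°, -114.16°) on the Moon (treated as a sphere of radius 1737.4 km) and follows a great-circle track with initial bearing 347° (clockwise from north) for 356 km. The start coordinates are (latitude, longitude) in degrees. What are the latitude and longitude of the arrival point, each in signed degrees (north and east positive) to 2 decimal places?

47.04°, -118.01°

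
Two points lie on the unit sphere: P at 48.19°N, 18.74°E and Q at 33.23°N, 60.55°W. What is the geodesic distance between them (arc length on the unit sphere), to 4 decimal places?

1.0332

Let φ₁ = 0.8411 rad, φ₂ = 0.5800 rad, and Δλ = -1.3839 rad.
cos c = sin φ₁ sin φ₂ + cos φ₁ cos φ₂ cos Δλ = (0.7454)(0.5480) + (0.6667)(0.8365)(0.1858) = 0.51209,
so c = arccos(0.51209) = 1.03318 rad.
On the unit sphere the arc length equals the central angle: 1.0332.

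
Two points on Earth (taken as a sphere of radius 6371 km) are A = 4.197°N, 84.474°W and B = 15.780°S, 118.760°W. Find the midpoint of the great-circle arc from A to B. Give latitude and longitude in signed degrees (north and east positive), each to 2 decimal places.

Central angle δ = 0.6871 rad. Interpolating on the sphere with fraction f = 0.5:
P = [sin((1−f)δ)·A + sin(fδ)·B] / sin δ = 0.5310·A + 0.5310·B in Cartesian coordinates,
giving P = (-0.1949, -0.9751, -0.1055), i.e. latitude -6.06°, longitude -101.30°.

-6.06°, -101.30°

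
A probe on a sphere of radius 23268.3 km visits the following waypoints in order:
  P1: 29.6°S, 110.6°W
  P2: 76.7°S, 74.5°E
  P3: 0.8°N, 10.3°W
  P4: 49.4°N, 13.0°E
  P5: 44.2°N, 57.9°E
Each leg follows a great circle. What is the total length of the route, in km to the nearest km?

Leg P1→P2: central angle 1.2855 rad, distance 29911.0 km.
Leg P2→P3: central angle 1.5635 rad, distance 36380.8 km.
Leg P3→P4: central angle 0.9169 rad, distance 21335.9 km.
Leg P4→P5: central angle 0.5359 rad, distance 12469.4 km.
Total: 29911.0 + 36380.8 + 21335.9 + 12469.4 ≈ 100097 km.

100097 km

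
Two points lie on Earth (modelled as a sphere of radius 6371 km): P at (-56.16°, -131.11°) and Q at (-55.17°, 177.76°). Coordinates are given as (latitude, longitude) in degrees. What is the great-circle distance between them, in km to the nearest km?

With latitudes φ₁ = -56.160°, φ₂ = -55.170° and longitude difference Δλ = -51.130°:
Haversine: a = sin²(Δφ/2) + cos φ₁ cos φ₂ sin²(Δλ/2) = 0.0001 + (0.5569)(0.5711)(0.1862) = 0.05930.
Central angle c = 2·arcsin(√a) = 0.49199 rad.
Distance = R·c = 6371 × 0.4920 ≈ 3134 km.

3134 km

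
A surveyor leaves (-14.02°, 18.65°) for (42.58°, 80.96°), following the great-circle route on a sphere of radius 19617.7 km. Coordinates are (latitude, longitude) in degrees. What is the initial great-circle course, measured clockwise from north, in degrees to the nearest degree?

Δλ = 62.310° = 1.0875 rad.
y = sin Δλ · cos φ₂ = (0.8855)(0.7363) = 0.6520
x = cos φ₁ sin φ₂ − sin φ₁ cos φ₂ cos Δλ = (0.9702)(0.6766) − (-0.2423)(0.7363)(0.4647) = 0.7394
θ = atan2(y, x) = 41.41°, so the bearing is 41°.

41°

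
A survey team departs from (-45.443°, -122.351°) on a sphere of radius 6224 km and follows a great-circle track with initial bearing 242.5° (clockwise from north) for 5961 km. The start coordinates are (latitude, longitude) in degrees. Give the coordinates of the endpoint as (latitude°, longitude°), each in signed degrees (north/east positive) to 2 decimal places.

Angular distance δ = d/R = 5961/6224 = 0.95774 rad; initial bearing θ = 4.2324 rad.
sin φ₂ = sin φ₁ cos δ + cos φ₁ sin δ cos θ = (-0.7126)(0.5754) + (0.7016)(0.8179)(-0.4617) = -0.6750, so φ₂ = -42.45°.
Δλ = atan2(sin θ sin δ cos φ₁, cos δ − sin φ₁ sin φ₂) = atan2(-0.5090, 0.0944) = -79.491°.
λ₂ = -122.351° − 79.491° = -201.84° → 158.16° after wrapping to (−180°, 180°].

-42.45°, 158.16°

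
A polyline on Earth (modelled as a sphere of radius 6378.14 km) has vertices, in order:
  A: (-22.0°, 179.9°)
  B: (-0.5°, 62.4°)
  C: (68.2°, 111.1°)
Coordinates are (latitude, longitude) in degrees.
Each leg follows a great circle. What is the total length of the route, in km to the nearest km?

Leg A→B: central angle 2.0096 rad, distance 12817.4 km.
Leg B→C: central angle 1.3315 rad, distance 8492.7 km.
Total: 12817.4 + 8492.7 ≈ 21310 km.

21310 km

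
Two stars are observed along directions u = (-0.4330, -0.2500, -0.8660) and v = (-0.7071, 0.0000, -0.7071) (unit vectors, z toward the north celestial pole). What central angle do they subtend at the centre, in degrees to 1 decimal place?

u·v = 0.9185; |u| = 1.0000, |v| = 1.0000.
cos θ = (u·v)/(|u||v|) = 0.9186, so θ = 23.3°.

23.3°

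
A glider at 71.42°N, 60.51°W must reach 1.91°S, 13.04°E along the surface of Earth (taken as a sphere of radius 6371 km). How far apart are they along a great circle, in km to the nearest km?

9634 km

With latitudes φ₁ = 71.420°, φ₂ = -1.910° and longitude difference Δλ = 73.550°:
cos c = sin φ₁ sin φ₂ + cos φ₁ cos φ₂ cos Δλ = (0.9479)(-0.0333) + (0.3186)(0.9994)(0.2832) = 0.05859,
so c = arccos(0.05859) = 1.51218 rad.
Distance = R·c = 6371 × 1.5122 ≈ 9634 km.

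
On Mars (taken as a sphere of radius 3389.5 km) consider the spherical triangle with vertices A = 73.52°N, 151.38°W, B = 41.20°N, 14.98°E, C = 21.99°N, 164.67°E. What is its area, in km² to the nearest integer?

Side lengths (central angles): a = 1.9344, b = 0.9903, c = 1.1327 rad; semiperimeter s = 2.0287.
By l'Huilier's theorem, tan(E/4) = √[tan(s/2) tan((s−a)/2) tan((s−b)/2) tan((s−c)/2)], giving spherical excess E = 0.5734 rad.
Area = E·R² = 0.5734 × (3389.5)² ≈ 6587810 km².

6587810 km²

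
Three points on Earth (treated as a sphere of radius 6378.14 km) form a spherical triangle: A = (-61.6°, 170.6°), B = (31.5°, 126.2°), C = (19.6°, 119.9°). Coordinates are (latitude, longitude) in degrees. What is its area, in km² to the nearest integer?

Side lengths (central angles): a = 0.2300, b = 1.5821, c = 1.7415 rad; semiperimeter s = 1.7768.
By l'Huilier's theorem, tan(E/4) = √[tan(s/2) tan((s−a)/2) tan((s−b)/2) tan((s−c)/2)], giving spherical excess E = 0.1819 rad.
Area = E·R² = 0.1819 × (6378.14)² ≈ 7401659 km².

7401659 km²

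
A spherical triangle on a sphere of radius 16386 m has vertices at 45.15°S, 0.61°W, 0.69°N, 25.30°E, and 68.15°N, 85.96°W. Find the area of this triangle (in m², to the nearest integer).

297394556 m²

Side lengths (central angles): a = 1.6949, b = 2.2611, c = 0.8947 rad; semiperimeter s = 2.4253.
By l'Huilier's theorem, tan(E/4) = √[tan(s/2) tan((s−a)/2) tan((s−b)/2) tan((s−c)/2)], giving spherical excess E = 1.1076 rad.
Area = E·R² = 1.1076 × (16386)² ≈ 297394556 m².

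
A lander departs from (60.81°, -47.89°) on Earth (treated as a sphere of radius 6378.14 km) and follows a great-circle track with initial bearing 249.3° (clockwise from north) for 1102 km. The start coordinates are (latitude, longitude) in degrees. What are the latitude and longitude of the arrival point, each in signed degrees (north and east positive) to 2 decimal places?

56.14°, -64.67°

Angular distance δ = d/R = 1102/6378.14 = 0.17278 rad; initial bearing θ = 4.3511 rad.
sin φ₂ = sin φ₁ cos δ + cos φ₁ sin δ cos θ = (0.8730)(0.9851) + (0.4877)(0.1719)(-0.3535) = 0.8304, so φ₂ = 56.14°.
Δλ = atan2(sin θ sin δ cos φ₁, cos δ − sin φ₁ sin φ₂) = atan2(-0.0784, 0.2602) = -16.775°.
λ₂ = -47.890° − 16.775° = -64.67°.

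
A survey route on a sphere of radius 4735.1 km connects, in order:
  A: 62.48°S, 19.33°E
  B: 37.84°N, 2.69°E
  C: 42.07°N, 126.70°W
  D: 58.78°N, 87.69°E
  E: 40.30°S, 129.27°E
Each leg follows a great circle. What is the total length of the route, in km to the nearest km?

30503 km

Leg A→B: central angle 1.7665 rad, distance 8364.4 km.
Leg B→C: central angle 1.5318 rad, distance 7253.1 km.
Leg C→D: central angle 1.3124 rad, distance 6214.5 km.
Leg D→E: central angle 1.8311 rad, distance 8670.7 km.
Total: 8364.4 + 7253.1 + 6214.5 + 8670.7 ≈ 30503 km.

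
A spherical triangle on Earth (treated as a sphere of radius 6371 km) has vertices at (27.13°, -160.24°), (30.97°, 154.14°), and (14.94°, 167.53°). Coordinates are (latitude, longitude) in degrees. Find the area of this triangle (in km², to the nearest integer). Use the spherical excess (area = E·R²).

Side lengths (central angles): a = 0.3523, b = 0.5643, c = 0.6945 rad; semiperimeter s = 0.8055.
By l'Huilier's theorem, tan(E/4) = √[tan(s/2) tan((s−a)/2) tan((s−b)/2) tan((s−c)/2)], giving spherical excess E = 0.1029 rad.
Area = E·R² = 0.1029 × (6371)² ≈ 4175736 km².

4175736 km²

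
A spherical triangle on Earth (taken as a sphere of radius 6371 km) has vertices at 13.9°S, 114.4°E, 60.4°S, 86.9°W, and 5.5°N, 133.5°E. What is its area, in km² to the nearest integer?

24271769 km²

Side lengths (central angles): a = 2.0463, b = 0.4734, c = 1.8109 rad; semiperimeter s = 2.1653.
By l'Huilier's theorem, tan(E/4) = √[tan(s/2) tan((s−a)/2) tan((s−b)/2) tan((s−c)/2)], giving spherical excess E = 0.5980 rad.
Area = E·R² = 0.5980 × (6371)² ≈ 24271769 km².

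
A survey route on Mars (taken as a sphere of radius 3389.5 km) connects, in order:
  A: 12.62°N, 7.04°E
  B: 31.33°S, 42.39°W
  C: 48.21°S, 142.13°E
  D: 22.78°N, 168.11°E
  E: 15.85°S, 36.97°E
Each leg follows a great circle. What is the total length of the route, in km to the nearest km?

22082 km

Leg A→B: central angle 1.1279 rad, distance 3823.2 km.
Leg B→C: central angle 1.7516 rad, distance 5936.9 km.
Leg C→D: central angle 1.3040 rad, distance 4419.9 km.
Leg D→E: central angle 2.3313 rad, distance 7901.9 km.
Total: 3823.2 + 5936.9 + 4419.9 + 7901.9 ≈ 22082 km.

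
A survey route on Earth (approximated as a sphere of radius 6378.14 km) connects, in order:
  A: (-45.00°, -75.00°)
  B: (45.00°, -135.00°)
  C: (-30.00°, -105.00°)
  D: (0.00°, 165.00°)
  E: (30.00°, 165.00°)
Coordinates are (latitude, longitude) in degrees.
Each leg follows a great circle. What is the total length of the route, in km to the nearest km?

Leg A→B: central angle 1.8235 rad, distance 11630.4 km.
Leg B→C: central angle 1.3931 rad, distance 8885.3 km.
Leg C→D: central angle 1.5708 rad, distance 10018.8 km.
Leg D→E: central angle 0.5236 rad, distance 3339.6 km.
Total: 11630.4 + 8885.3 + 10018.8 + 3339.6 ≈ 33874 km.

33874 km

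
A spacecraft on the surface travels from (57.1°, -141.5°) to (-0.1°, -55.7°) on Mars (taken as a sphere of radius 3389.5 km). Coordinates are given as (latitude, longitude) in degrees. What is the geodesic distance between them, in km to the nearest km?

5194 km

In radians: φ₁ = 0.9966, φ₂ = -0.0017, Δλ = 85.800° = 1.4975 rad.
cos c = sin φ₁ sin φ₂ + cos φ₁ cos φ₂ cos Δλ = (0.8396)(-0.0017) + (0.5432)(1.0000)(0.0732) = 0.03832,
so c = arccos(0.03832) = 1.53247 rad.
Distance = R·c = 3389.5 × 1.5325 ≈ 5194 km.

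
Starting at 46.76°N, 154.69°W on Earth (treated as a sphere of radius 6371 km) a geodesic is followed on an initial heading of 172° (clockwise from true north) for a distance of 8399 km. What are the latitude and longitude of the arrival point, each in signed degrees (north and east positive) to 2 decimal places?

-28.35°, -145.88°

Angular distance δ = d/R = 8399/6371 = 1.31832 rad; initial bearing θ = 3.0020 rad.
sin φ₂ = sin φ₁ cos δ + cos φ₁ sin δ cos θ = (0.7285)(0.2498) + (0.6851)(0.9683)(-0.9903) = -0.4749, so φ₂ = -28.35°.
Δλ = atan2(sin θ sin δ cos φ₁, cos δ − sin φ₁ sin φ₂) = atan2(0.0923, 0.5958) = 8.808°.
λ₂ = -154.690° + 8.808° = -145.88°.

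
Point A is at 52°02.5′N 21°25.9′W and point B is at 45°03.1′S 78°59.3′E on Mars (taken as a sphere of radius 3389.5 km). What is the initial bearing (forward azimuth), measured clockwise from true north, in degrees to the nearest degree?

116°

With φ₁ = 0.9083, φ₂ = -0.7863, Δλ = 1.7527 rad, the forward-azimuth formula gives
θ = atan2( sin Δλ cos φ₂ , cos φ₁ sin φ₂ − sin φ₁ cos φ₂ cos Δλ ) = atan2(0.6948, -0.3346) = 115.71°.
So the initial bearing is 116°.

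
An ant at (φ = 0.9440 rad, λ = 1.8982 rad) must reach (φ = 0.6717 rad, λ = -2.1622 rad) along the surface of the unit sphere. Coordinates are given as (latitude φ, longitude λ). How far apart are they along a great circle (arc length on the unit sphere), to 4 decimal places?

1.3434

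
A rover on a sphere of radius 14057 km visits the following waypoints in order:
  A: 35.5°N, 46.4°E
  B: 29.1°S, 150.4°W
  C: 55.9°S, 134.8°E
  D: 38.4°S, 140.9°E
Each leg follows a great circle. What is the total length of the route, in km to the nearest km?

Leg A→B: central angle 2.8702 rad, distance 40346.9 km.
Leg B→C: central angle 1.0108 rad, distance 14209.3 km.
Leg C→D: central angle 0.3136 rad, distance 4408.3 km.
Total: 40346.9 + 14209.3 + 4408.3 ≈ 58964 km.

58964 km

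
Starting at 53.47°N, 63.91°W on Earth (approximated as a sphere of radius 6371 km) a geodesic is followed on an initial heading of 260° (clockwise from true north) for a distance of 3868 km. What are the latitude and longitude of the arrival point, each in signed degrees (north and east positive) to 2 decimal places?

Angular distance δ = d/R = 3868/6371 = 0.60713 rad; initial bearing θ = 4.5379 rad.
sin φ₂ = sin φ₁ cos δ + cos φ₁ sin δ cos θ = (0.8035)(0.8213) + (0.5952)(0.5705)(-0.1736) = 0.6010, so φ₂ = 36.94°.
Δλ = atan2(sin θ sin δ cos φ₁, cos δ − sin φ₁ sin φ₂) = atan2(-0.3344, 0.3384) = -44.664°.
λ₂ = -63.910° − 44.664° = -108.57°.

36.94°, -108.57°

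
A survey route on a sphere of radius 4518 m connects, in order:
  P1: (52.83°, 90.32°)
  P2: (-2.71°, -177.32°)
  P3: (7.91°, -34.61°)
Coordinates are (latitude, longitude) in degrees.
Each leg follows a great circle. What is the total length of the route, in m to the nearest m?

18618 m

Leg P1→P2: central angle 1.6334 rad, distance 7379.5 m.
Leg P2→P3: central angle 2.4876 rad, distance 11238.8 m.
Total: 7379.5 + 11238.8 ≈ 18618 m.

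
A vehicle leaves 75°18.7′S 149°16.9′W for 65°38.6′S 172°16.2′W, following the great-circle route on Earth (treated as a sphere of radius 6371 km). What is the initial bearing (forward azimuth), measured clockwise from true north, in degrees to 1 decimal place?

Δλ = -22.988° = -0.4012 rad.
y = sin Δλ · cos φ₂ = (-0.3905)(0.4124) = -0.1611
x = cos φ₁ sin φ₂ − sin φ₁ cos φ₂ cos Δλ = (0.2536)(-0.9110) − (-0.9673)(0.4124)(0.9206) = 0.1363
θ = atan2(y, x) = -49.77°; adding 360° gives 310.2°.

310.2°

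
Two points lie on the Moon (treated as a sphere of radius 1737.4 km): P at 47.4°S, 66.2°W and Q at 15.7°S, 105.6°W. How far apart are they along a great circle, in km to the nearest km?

Let φ₁ = -0.8273 rad, φ₂ = -0.2740 rad, and Δλ = -0.6877 rad.
cos c = sin φ₁ sin φ₂ + cos φ₁ cos φ₂ cos Δλ = (-0.7361)(-0.2706) + (0.6769)(0.9627)(0.7727) = 0.70272,
so c = arccos(0.70272) = 0.79158 rad.
Distance = R·c = 1737.4 × 0.7916 ≈ 1375 km.

1375 km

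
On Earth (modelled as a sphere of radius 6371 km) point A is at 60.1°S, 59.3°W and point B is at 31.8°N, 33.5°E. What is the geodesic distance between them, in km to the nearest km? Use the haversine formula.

Let φ₁ = -1.0489 rad, φ₂ = 0.5550 rad, and Δλ = 1.6197 rad.
Haversine: a = sin²(Δφ/2) + cos φ₁ cos φ₂ sin²(Δλ/2) = 0.5166 + (0.4985)(0.8499)(0.5244) = 0.73876.
Central angle c = 2·arcsin(√a) = 2.06862 rad.
Distance = R·c = 6371 × 2.0686 ≈ 13179 km.

13179 km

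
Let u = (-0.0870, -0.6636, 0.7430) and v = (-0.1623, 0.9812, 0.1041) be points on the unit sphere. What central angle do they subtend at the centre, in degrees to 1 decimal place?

124.0°

u·v = -0.5597; |u| = 1.0000, |v| = 1.0000.
cos θ = (u·v)/(|u||v|) = -0.5597, so θ = 124.0°.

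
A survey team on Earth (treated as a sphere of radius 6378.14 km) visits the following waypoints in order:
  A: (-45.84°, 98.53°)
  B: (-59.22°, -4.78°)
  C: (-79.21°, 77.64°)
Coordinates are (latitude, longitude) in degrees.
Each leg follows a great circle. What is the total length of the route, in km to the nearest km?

Leg A→B: central angle 1.0072 rad, distance 6423.8 km.
Leg B→C: central angle 0.5422 rad, distance 3458.1 km.
Total: 6423.8 + 3458.1 ≈ 9882 km.

9882 km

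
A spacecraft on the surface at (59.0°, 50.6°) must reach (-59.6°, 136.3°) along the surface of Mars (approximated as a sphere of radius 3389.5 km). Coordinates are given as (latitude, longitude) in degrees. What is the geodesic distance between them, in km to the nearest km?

8048 km

In radians: φ₁ = 1.0297, φ₂ = -1.0402, Δλ = 85.700° = 1.4957 rad.
cos c = sin φ₁ sin φ₂ + cos φ₁ cos φ₂ cos Δλ = (0.8572)(-0.8625) + (0.5150)(0.5060)(0.0750) = -0.71978,
so c = arccos(-0.71978) = 2.37428 rad.
Distance = R·c = 3389.5 × 2.3743 ≈ 8048 km.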